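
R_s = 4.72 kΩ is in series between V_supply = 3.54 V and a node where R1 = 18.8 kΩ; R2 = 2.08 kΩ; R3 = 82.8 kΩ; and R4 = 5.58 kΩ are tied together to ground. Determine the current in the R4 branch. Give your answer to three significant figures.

Parallel bank: R_p = 1/(1/18.8 + 1/2.08 + 1/82.8 + 1/5.58) = 1.379 kΩ.
V_A by voltage divider: V_A = 3.54 × 1.379/(4.72 + 1.379) = 0.8003 V.
Branch current I = V_A/R4 = 0.8003/5.58 = 0.1434 mA.

I ≈ 0.143 mA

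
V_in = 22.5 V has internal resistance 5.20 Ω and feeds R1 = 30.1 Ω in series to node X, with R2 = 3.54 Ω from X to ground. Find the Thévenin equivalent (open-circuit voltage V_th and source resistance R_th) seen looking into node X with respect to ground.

V_th ≈ 2.05 V, R_th ≈ 3.22 Ω

R1' = 5.20 + 30.1 = 35.30 Ω (source resistance + R1).
Open-circuit (no load on X): V_th = V_in · R2/(R1' + R2) = 22.5 × 3.54/(35.30 + 3.54) = 2.051 V.
With V_in suppressed (replaced by a short), R_th = R1' ‖ R2 = (35.30 × 3.54)/(35.30 + 3.54) = 3.217 Ω.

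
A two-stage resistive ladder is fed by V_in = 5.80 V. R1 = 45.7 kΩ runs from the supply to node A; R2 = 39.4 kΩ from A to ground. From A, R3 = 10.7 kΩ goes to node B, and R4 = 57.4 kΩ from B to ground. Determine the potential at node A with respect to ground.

V_A ≈ 2.05 V

Node A sees R2 in parallel with the series input of stage 2, R3 + R4 = 68.10 kΩ.
R2 ‖ (R3+R4) = 24.96 kΩ.
First divider: V_A = V_in · 24.96/(45.7 + 24.96) = 2.049 V.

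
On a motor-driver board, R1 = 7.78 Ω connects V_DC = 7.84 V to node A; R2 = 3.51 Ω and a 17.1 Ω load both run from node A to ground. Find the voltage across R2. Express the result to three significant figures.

R2 ‖ R_L = (3.51 × 17.1)/(3.51 + 17.1) = 2.912 Ω.
Voltage divider with the loaded lower leg: V_out = 7.84 × 2.912/(7.78 + 2.912) = 7.84 × 0.2724 = 2.135 V.
(Unloaded it would be 2.44 V; the load pulls it down.)

V_out ≈ 2.14 V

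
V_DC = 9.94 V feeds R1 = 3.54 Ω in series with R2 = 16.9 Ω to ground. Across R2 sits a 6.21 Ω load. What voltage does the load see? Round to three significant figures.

V_out ≈ 5.59 V

First combine the lower leg with the load: R2 ‖ R_L = 4.541 Ω.
Now apply the divider: V_out = 9.94 × 0.5620 = 5.586 V.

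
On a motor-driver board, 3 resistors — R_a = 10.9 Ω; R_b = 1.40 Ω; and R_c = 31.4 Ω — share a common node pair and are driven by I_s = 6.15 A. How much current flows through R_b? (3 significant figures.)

I ≈ 5.24 A

Conductances: ΣG = 1/10.9 + 1/1.40 + 1/31.4 = 0.8379 (1/Ω).
By the current-divider rule, I = I_s · G_k/ΣG = 6.15 × 0.8525 = 5.243 A.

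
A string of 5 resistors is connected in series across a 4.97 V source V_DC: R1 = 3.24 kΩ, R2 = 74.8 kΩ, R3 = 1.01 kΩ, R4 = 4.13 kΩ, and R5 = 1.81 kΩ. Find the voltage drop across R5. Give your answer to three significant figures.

V ≈ 0.106 V

Total series resistance ΣR = 3.24 + 74.8 + 1.01 + 4.13 + 1.81 = 84.99 kΩ.
By the voltage-divider rule, V = 4.97 × 1.810/84.99 = 0.1058 V.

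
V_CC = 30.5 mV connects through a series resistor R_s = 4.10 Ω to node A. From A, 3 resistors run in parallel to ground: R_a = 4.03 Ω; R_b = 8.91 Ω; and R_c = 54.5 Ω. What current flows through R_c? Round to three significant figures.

I ≈ 0.219 mA

Combine the parallel branches: R_p = (1/4.03 + 1/8.91 + 1/54.5)⁻¹ = 2.640 Ω.
Node voltage V_A = V_CC · R_p/(R_s + R_p) = 30.5 × 0.3917 = 11.95 mV.
I(R_c) = V_A / R_c = 11.95/54.5 = 0.2192 mA.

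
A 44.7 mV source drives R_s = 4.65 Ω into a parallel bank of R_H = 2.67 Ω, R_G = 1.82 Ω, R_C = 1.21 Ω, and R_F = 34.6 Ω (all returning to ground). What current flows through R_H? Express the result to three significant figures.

I ≈ 1.81 mA

Combine the parallel branches: R_p = (1/2.67 + 1/1.82 + 1/1.21 + 1/34.6)⁻¹ = 0.5620 Ω.
V_A by voltage divider: V_A = 44.7 × 0.5620/(4.65 + 0.5620) = 4.820 mV.
Branch current I = V_A/R_H = 4.820/2.67 = 1.805 mA.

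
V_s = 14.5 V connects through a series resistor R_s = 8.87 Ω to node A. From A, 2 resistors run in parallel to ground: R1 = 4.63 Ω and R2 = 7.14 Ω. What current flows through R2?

I ≈ 0.488 A

Combine the parallel branches: R_p = (1/4.63 + 1/7.14)⁻¹ = 2.809 Ω.
V_A by voltage divider: V_A = 14.5 × 2.809/(8.87 + 2.809) = 3.487 V.
Branch current I = V_A/R2 = 3.487/7.14 = 0.4884 A.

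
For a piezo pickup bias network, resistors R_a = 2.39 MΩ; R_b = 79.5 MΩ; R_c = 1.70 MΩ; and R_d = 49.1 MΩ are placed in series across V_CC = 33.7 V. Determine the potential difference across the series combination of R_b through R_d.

V ≈ 33.1 V

Series total: ΣR = 2.39 + 79.5 + 1.70 + 49.1 = 132.7 MΩ.
R_{R_b..R_d} = 79.5 + 1.70 + 49.1 = 130.3 MΩ.
Voltage divider: V = V_CC · (130.3 / 132.7) = 33.7 × 0.9820 = 33.09 V.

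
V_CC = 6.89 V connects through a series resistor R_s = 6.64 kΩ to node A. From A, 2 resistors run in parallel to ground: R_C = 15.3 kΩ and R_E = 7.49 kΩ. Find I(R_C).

Parallel bank: R_p = 1/(1/15.3 + 1/7.49) = 5.028 kΩ.
V_A = 6.89 × 5.028/11.67 = 2.969 V.
I(R_C) = V_A / R_C = 2.969/15.3 = 0.1941 mA.

I ≈ 0.194 mA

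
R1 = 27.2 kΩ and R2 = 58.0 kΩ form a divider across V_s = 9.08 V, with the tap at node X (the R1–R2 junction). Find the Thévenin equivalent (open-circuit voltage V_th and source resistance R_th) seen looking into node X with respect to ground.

With X open, the divider is unloaded: V_th = 9.08 × 58.0/85.20 = 6.181 V.
With V_s suppressed (replaced by a short), R_th = R1 ‖ R2 = (27.20 × 58.0)/(27.20 + 58.0) = 18.52 kΩ.

V_th ≈ 6.18 V, R_th ≈ 18.5 kΩ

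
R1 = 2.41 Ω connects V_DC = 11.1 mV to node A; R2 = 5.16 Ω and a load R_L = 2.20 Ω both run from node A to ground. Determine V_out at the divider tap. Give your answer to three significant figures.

V_out ≈ 4.33 mV

First combine the lower leg with the load: R2 ‖ R_L = 1.542 Ω.
Now apply the divider: V_out = 11.1 × 0.3902 = 4.332 mV.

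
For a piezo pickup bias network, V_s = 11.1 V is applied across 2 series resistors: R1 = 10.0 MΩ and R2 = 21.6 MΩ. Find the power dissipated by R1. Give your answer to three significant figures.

ΣR = 31.60 MΩ → I = 11.1/31.60 = 0.3513 µA.
V(R1) = I·R = 3.513 V; P = V·I = 3.513 × 0.3513 = 1.234 µW.

P ≈ 1.23 µW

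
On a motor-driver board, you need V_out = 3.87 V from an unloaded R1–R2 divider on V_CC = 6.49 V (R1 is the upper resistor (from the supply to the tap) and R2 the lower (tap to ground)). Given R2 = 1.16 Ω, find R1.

R1 ≈ 0.785 Ω

V_out/V_CC = R2/(R1+R2) = 0.5963.
So R1 = R2 · (V_CC/V_out − 1) = 1.16 × (6.49/3.87 − 1) = 1.16 × 0.6770 = 0.7853 Ω.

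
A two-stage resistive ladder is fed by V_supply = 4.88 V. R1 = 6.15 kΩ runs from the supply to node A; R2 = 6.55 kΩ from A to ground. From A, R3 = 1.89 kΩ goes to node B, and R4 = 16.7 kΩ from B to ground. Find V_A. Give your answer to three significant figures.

The second stage (R3 + R4 = 18.59 kΩ) loads node A in parallel with R2.
Effective lower resistance at A: R2 ‖ 18.59 = 4.843 kΩ.
First divider: V_A = V_supply · 4.843/(6.15 + 4.843) = 2.150 V.

V_A ≈ 2.15 V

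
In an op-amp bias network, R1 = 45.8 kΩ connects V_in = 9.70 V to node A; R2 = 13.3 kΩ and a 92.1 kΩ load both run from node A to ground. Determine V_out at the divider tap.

First combine the lower leg with the load: R2 ‖ R_L = 11.62 kΩ.
Voltage divider with the loaded lower leg: V_out = 9.70 × 11.62/(45.8 + 11.62) = 9.70 × 0.2024 = 1.963 V.

V_out ≈ 1.96 V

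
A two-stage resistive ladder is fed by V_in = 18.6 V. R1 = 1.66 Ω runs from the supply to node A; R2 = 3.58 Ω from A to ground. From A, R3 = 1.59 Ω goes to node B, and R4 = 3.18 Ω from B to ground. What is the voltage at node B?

V_B ≈ 6.84 V

Node A sees R2 in parallel with the series input of stage 2, R3 + R4 = 4.770 Ω.
Effective lower resistance at A: R2 ‖ 4.770 = 2.045 Ω.
So V_A = 18.6 × 0.5520 = 10.27 V.
Then the unloaded second divider: V_B = V_A × R4/(R3+R4) = 10.27 × 0.6667 = 6.844 V.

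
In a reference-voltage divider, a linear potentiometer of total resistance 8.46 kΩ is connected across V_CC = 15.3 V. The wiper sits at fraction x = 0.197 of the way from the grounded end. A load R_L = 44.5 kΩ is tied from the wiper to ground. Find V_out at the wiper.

V_out ≈ 2.93 V

Split the track: R_lower = x·R_p = 1.667 kΩ, R_upper = (1−x)·R_p = 6.793 kΩ.
R_L loads the lower segment: effective lower R = 1.606 kΩ.
V_out = 15.3 × 1.606/(6.793 + 1.606) = 2.926 V.
(Unloaded: V_out = x·V_CC = 3.01 V.)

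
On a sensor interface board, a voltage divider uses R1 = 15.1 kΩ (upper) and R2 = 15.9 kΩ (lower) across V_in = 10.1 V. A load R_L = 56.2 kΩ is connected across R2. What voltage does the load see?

V_out ≈ 4.55 V

R2 ‖ R_L = (15.9 × 56.2)/(15.9 + 56.2) = 12.39 kΩ.
Then V_out = V_in · R2'/(R1 + R2') = 10.1 × 12.39/27.49 = 4.553 V.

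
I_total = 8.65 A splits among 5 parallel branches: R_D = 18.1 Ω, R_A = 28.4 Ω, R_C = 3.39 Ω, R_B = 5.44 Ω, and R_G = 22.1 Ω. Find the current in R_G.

ΣG = 1/18.1 + 1/28.4 + 1/3.39 + 1/5.44 + 1/22.1 = 0.6145.
Current divider: I(R_G) = I_total · G_k/ΣG = 8.65 × (0.04525/0.6145) = 8.65 × 0.07363 = 0.6369 A.

I ≈ 0.637 A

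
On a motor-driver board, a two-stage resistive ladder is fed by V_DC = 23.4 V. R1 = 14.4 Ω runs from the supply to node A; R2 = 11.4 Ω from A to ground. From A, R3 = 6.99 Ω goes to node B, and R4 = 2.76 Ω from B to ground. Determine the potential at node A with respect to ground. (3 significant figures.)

Looking into the second stage from A: R3 + R4 = 9.750 Ω appears in parallel with R2.
R2 ‖ (R3+R4) = 5.255 Ω.
First divider: V_A = V_DC · 5.255/(14.4 + 5.255) = 6.257 V.

V_A ≈ 6.26 V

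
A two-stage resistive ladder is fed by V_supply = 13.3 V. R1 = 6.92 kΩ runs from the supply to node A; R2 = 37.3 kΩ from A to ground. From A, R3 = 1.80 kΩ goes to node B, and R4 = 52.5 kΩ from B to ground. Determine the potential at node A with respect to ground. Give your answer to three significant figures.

Looking into the second stage from A: R3 + R4 = 54.30 kΩ appears in parallel with R2.
Effective lower resistance at A: R2 ‖ 54.30 = 22.11 kΩ.
So V_A = 13.3 × 0.7616 = 10.13 V.

V_A ≈ 10.1 V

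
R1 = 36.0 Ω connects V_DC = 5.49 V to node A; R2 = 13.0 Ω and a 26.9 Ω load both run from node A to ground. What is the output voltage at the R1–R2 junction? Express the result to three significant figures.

The load sits in parallel with R2, giving an effective lower resistance R2' = R2·R_L/(R2+R_L) = 8.764 Ω.
Now apply the divider: V_out = 5.49 × 0.1958 = 1.075 V.
(Unloaded it would be 1.46 V; the load pulls it down.)

V_out ≈ 1.07 V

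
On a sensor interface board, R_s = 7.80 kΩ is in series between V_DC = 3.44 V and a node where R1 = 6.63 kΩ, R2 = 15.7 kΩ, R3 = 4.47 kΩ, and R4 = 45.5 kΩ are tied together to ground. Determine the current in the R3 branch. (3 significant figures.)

I ≈ 0.168 mA

Parallel bank: R_p = 1/(1/6.63 + 1/15.7 + 1/4.47 + 1/45.5) = 2.173 kΩ.
Node voltage V_A = V_DC · R_p/(R_s + R_p) = 3.44 × 0.2179 = 0.7495 V.
I(R3) = V_A / R3 = 0.7495/4.47 = 0.1677 mA.
(Check via current divider: I_total = 0.3449 mA; share G_k/ΣG = 0.4861 → same result.)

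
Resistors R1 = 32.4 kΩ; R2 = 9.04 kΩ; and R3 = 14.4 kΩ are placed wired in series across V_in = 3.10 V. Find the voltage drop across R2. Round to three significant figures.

Series total: ΣR = 32.4 + 9.04 + 14.4 = 55.84 kΩ.
Voltage divider: V = V_in · (9.040 / 55.84) = 3.10 × 0.1619 = 0.5019 V.

V ≈ 0.502 V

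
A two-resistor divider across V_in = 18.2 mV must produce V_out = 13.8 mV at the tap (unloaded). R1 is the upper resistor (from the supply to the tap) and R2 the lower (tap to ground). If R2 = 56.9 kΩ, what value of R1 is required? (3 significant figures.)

R1 ≈ 18.1 kΩ

Required fraction k = V_out/V_in = 0.7582.
Rearranging, R1 = R2·(1−k)/k = 56.9 × 0.3188 = 18.14 kΩ.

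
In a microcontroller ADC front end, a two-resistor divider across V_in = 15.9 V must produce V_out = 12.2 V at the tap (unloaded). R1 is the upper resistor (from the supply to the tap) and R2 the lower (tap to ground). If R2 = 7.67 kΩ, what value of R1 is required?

Required fraction k = V_out/V_in = 0.7673.
So R1 = R2 · (V_in/V_out − 1) = 7.67 × (15.9/12.2 − 1) = 7.67 × 0.3033 = 2.326 kΩ.

R1 ≈ 2.33 kΩ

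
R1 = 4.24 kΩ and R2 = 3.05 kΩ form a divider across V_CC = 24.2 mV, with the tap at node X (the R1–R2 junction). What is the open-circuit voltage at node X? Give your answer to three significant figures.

Open-circuit (no load on X): V_th = V_CC · R2/(R1 + R2) = 24.2 × 3.05/(4.240 + 3.05) = 10.12 mV.

V_th ≈ 10.1 mV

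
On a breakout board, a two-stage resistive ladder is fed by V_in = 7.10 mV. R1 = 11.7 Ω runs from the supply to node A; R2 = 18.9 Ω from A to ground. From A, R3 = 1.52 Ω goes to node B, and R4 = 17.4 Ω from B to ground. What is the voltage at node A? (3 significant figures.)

V_A ≈ 3.17 mV

Looking into the second stage from A: R3 + R4 = 18.92 Ω appears in parallel with R2.
R2 ‖ (R3+R4) = 9.455 Ω.
So V_A = 7.10 × 0.4469 = 3.173 mV.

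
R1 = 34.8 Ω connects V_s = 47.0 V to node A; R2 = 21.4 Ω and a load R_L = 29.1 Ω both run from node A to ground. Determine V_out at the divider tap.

V_out ≈ 12.3 V

The load sits in parallel with R2, giving an effective lower resistance R2' = R2·R_L/(R2+R_L) = 12.33 Ω.
Now apply the divider: V_out = 47.0 × 0.2616 = 12.30 V.
(Unloaded it would be 17.9 V; the load pulls it down.)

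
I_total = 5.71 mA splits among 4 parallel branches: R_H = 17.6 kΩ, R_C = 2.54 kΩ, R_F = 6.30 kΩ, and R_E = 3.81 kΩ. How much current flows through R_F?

I ≈ 1.04 mA

ΣG = 1/17.6 + 1/2.54 + 1/6.30 + 1/3.81 = 0.8717.
R_F takes the fraction G_k/ΣG = 0.1587/0.8717 = 0.1821, so I = 5.71 × 0.1821 = 1.040 mA.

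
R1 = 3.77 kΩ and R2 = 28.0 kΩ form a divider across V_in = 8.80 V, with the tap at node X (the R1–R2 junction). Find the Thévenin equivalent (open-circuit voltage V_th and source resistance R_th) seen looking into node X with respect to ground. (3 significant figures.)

V_th ≈ 7.76 V, R_th ≈ 3.32 kΩ

With X open, the divider is unloaded: V_th = 8.80 × 28.0/31.77 = 7.756 V.
Looking into X with the source shorted: R_th = R1·R2/(R1+R2) = 3.770 × 28.0/31.77 = 3.323 kΩ.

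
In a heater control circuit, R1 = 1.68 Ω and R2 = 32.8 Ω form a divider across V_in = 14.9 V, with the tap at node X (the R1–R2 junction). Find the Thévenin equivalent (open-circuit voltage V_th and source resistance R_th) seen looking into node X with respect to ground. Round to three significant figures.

V_th ≈ 14.2 V, R_th ≈ 1.60 Ω

V_th is the unloaded tap voltage: V_in · R2/(R1+R2) = 14.9 × 0.9513 = 14.17 V.
Zeroing V_in shorts the top of R1 to ground, so R_th = R1 ‖ R2 = 1.598 Ω.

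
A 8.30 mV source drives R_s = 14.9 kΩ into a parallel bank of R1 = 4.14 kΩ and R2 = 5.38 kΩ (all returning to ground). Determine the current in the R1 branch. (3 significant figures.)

I ≈ 0.272 µA

Parallel bank: R_p = 1/(1/4.14 + 1/5.38) = 2.340 kΩ.
Node voltage V_A = V_supply · R_p/(R_s + R_p) = 8.30 × 0.1357 = 1.126 mV.
I(R1) = V_A / R1 = 1.126/4.14 = 0.2721 µA.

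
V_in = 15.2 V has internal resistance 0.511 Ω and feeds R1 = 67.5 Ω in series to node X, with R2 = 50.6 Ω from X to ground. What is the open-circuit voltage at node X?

V_th ≈ 6.48 V

R1' = 0.511 + 67.5 = 68.01 Ω (source resistance + R1).
Open-circuit (no load on X): V_th = V_in · R2/(R1' + R2) = 15.2 × 50.6/(68.01 + 50.6) = 6.484 V.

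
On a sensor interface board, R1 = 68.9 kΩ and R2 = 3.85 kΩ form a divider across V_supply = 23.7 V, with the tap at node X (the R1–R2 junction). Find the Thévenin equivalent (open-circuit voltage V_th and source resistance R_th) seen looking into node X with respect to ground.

V_th is the unloaded tap voltage: V_supply · R2/(R1+R2) = 23.7 × 0.05292 = 1.254 V.
Zeroing V_supply shorts the top of R1 to ground, so R_th = R1 ‖ R2 = 3.646 kΩ.

V_th ≈ 1.25 V, R_th ≈ 3.65 kΩ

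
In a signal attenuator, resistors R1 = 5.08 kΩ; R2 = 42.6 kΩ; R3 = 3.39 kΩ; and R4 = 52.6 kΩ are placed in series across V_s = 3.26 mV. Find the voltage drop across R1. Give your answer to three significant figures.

Total series resistance ΣR = 5.08 + 42.6 + 3.39 + 52.6 = 103.7 kΩ.
By the voltage-divider rule, V = 3.26 × 5.080/103.7 = 0.1597 mV.

V ≈ 0.160 mV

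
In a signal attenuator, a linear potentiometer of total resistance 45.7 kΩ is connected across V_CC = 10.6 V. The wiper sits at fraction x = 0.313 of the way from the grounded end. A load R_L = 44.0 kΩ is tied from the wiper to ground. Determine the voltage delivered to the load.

The pot divides into 31.40 kΩ above the wiper and 14.30 kΩ below.
(x·R_p) ‖ R_L = 10.79 kΩ.
V_out = 10.6 × 10.79/(31.40 + 10.79) = 2.712 V.
(Unloaded: V_out = x·V_CC = 3.32 V.)

V_out ≈ 2.71 V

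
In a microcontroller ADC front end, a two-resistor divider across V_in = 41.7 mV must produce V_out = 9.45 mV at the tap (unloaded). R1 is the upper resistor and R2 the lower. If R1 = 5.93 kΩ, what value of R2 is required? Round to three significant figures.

V_out/V_in = R2/(R1+R2) = 0.2266.
So R2 = R1 · V_out/(V_in − V_out) = 5.93 × 9.45/(41.7 − 9.45) = 5.93 × 0.2930 = 1.738 kΩ.

R2 ≈ 1.74 kΩ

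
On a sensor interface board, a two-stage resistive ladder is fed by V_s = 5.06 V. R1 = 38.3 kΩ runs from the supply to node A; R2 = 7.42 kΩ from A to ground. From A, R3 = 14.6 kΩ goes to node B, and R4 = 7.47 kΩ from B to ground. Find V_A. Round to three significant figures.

V_A ≈ 0.641 V

Looking into the second stage from A: R3 + R4 = 22.07 kΩ appears in parallel with R2.
R2 ‖ (R3+R4) = 5.553 kΩ.
First divider: V_A = V_s · 5.553/(38.3 + 5.553) = 0.6407 V.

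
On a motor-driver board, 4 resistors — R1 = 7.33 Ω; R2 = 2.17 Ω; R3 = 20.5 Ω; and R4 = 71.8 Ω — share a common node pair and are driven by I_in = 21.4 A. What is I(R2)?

Conductances: ΣG = 1/7.33 + 1/2.17 + 1/20.5 + 1/71.8 = 0.6600 (1/Ω).
Current divider: I(R2) = I_in · G_k/ΣG = 21.4 × (0.4608/0.6600) = 21.4 × 0.6983 = 14.94 A.

I ≈ 14.9 A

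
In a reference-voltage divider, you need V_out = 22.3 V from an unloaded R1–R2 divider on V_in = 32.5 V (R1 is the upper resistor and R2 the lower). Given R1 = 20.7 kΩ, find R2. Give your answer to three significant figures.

R2 ≈ 45.3 kΩ

The divider ratio is R2/(R1+R2) = 22.3/32.5 = 0.6862.
R2 = R1 · 0.6862/(1 − 0.6862) = 45.26 kΩ.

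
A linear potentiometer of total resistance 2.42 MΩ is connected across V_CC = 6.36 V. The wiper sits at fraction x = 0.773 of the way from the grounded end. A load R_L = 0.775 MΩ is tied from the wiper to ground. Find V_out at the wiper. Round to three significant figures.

V_out ≈ 3.18 V

Lower segment x·R_p = 1.871 MΩ; upper segment (1−x)·R_p = 0.5493 MΩ.
(x·R_p) ‖ R_L = 0.5480 MΩ.
V_out = 6.36 × 0.5480/(0.5493 + 0.5480) = 3.176 V.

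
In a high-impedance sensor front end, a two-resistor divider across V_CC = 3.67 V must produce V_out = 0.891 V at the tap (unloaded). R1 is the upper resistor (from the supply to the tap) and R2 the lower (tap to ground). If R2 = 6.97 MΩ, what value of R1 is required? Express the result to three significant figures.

Required fraction k = V_out/V_CC = 0.2428.
So R1 = R2 · (V_CC/V_out − 1) = 6.97 × (3.67/0.891 − 1) = 6.97 × 3.119 = 21.74 MΩ.

R1 ≈ 21.7 MΩ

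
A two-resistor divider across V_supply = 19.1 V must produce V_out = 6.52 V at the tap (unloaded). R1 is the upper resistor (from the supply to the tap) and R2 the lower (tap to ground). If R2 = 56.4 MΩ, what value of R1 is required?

R1 ≈ 109 MΩ

V_out/V_supply = R2/(R1+R2) = 0.3414.
R1 = R2·(1/k − 1) = 56.4 × 1.929 = 108.8 MΩ.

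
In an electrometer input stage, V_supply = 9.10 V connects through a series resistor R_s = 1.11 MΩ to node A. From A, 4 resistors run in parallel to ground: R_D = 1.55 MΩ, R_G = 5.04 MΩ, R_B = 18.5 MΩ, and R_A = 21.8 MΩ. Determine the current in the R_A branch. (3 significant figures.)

Combine the parallel branches: R_p = (1/1.55 + 1/5.04 + 1/18.5 + 1/21.8)⁻¹ = 1.060 MΩ.
Node voltage V_A = V_supply · R_p/(R_s + R_p) = 9.10 × 0.4885 = 4.445 V.
I(R_A) = V_A / R_A = 4.445/21.8 = 0.2039 µA.
(Check via current divider: I_total = 4.194 µA; share G_k/ΣG = 0.04862 → same result.)

I ≈ 0.204 µA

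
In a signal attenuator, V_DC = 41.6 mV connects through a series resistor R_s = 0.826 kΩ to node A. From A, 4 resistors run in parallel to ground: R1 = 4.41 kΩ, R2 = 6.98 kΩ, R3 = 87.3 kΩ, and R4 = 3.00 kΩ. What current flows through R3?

Combine the parallel branches: R_p = (1/4.41 + 1/6.98 + 1/87.3 + 1/3.00)⁻¹ = 1.399 kΩ.
Node voltage V_A = V_DC · R_p/(R_s + R_p) = 41.6 × 0.6288 = 26.16 mV.
I(R3) = V_A / R3 = 26.16/87.3 = 0.2996 µA.

I ≈ 0.300 µA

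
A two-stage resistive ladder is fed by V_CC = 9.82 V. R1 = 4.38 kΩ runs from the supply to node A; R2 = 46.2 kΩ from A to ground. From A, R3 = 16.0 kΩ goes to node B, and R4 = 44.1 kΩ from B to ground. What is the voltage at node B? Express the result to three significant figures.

Looking into the second stage from A: R3 + R4 = 60.10 kΩ appears in parallel with R2.
Effective lower resistance at A: R2 ‖ 60.10 = 26.12 kΩ.
First divider: V_A = V_CC · 26.12/(4.38 + 26.12) = 8.410 V.
V_B = V_A × 0.7338 = 6.171 V.

V_B ≈ 6.17 V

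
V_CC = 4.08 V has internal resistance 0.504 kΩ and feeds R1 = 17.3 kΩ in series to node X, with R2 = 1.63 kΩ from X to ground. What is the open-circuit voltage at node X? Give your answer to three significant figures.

V_th ≈ 0.342 V

R1' = 0.504 + 17.3 = 17.80 kΩ (source resistance + R1).
Open-circuit (no load on X): V_th = V_CC · R2/(R1' + R2) = 4.08 × 1.63/(17.80 + 1.63) = 0.3422 V.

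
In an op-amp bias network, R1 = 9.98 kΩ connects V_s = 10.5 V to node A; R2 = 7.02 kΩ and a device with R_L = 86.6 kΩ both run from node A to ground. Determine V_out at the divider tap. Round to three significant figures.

V_out ≈ 4.14 V

First combine the lower leg with the load: R2 ‖ R_L = 6.494 kΩ.
Voltage divider with the loaded lower leg: V_out = 10.5 × 6.494/(9.98 + 6.494) = 10.5 × 0.3942 = 4.139 V.
(Unloaded it would be 4.34 V; the load pulls it down.)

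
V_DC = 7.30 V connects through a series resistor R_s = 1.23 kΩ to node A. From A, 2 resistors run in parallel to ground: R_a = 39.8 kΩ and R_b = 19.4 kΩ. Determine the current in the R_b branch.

Combine the parallel branches: R_p = (1/39.8 + 1/19.4)⁻¹ = 13.04 kΩ.
V_A = 7.30 × 13.04/14.27 = 6.671 V.
Branch current I = V_A/R_b = 6.671/19.4 = 0.3439 mA.

I ≈ 0.344 mA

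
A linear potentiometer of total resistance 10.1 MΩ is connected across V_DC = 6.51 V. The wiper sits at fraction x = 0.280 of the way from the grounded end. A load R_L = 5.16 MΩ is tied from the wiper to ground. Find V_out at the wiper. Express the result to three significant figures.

Lower segment x·R_p = 2.828 MΩ; upper segment (1−x)·R_p = 7.272 MΩ.
(x·R_p) ‖ R_L = 1.827 MΩ.
V_out = 6.51 × 1.827/(7.272 + 1.827) = 1.307 V.

V_out ≈ 1.31 V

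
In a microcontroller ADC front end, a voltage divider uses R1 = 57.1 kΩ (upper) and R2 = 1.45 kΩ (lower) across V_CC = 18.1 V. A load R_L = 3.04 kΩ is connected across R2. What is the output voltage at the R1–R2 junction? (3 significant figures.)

V_out ≈ 0.306 V

First combine the lower leg with the load: R2 ‖ R_L = 0.9817 kΩ.
Now apply the divider: V_out = 18.1 × 0.01690 = 0.3059 V.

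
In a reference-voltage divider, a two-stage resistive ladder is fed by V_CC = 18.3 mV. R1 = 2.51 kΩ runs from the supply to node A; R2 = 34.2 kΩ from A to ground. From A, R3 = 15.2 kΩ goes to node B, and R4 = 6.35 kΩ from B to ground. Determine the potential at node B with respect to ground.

V_B ≈ 4.53 mV

Looking into the second stage from A: R3 + R4 = 21.55 kΩ appears in parallel with R2.
R2 ‖ (R3+R4) = 13.22 kΩ.
V_A = 18.3 × 13.22/(2.51 + 13.22) = 15.38 mV.
V_B = V_A × 0.2947 = 4.532 mV.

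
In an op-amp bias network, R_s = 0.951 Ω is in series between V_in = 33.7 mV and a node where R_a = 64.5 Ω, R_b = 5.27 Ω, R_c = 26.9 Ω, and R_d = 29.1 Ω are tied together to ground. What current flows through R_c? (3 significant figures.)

Equivalent of the parallel group: R_p = 3.613 Ω.
V_A = 33.7 × 3.613/4.564 = 26.68 mV.
I(R_c) = V_A / R_c = 26.68/26.9 = 0.9917 mA.

I ≈ 0.992 mA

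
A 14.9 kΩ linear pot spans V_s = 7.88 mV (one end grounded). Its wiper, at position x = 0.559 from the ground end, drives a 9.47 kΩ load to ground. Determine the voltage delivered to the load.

Split the track: R_lower = x·R_p = 8.329 kΩ, R_upper = (1−x)·R_p = 6.571 kΩ.
Lower segment in parallel with the load: 8.329 ‖ 9.47 = 4.431 kΩ.
V_out = 7.88 × 4.431/(6.571 + 4.431) = 3.174 mV.
(Unloaded: V_out = x·V_s = 4.40 mV.)

V_out ≈ 3.17 mV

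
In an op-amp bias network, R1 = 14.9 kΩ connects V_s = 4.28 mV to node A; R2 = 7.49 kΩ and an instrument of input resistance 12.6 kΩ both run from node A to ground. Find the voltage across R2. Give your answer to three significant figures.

V_out ≈ 1.03 mV

First combine the lower leg with the load: R2 ‖ R_L = 4.698 kΩ.
Now apply the divider: V_out = 4.28 × 0.2397 = 1.026 mV.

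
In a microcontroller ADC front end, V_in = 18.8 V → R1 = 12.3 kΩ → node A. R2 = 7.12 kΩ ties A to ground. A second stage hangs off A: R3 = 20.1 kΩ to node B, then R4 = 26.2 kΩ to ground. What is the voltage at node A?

The second stage (R3 + R4 = 46.30 kΩ) loads node A in parallel with R2.
R2 ‖ (R3+R4) = 6.171 kΩ.
First divider: V_A = V_in · 6.171/(12.3 + 6.171) = 6.281 V.

V_A ≈ 6.28 V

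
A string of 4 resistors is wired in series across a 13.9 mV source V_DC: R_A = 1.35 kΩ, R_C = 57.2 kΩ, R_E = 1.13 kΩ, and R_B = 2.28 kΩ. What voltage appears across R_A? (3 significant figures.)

V ≈ 0.303 mV

Series total: ΣR = 1.35 + 57.2 + 1.13 + 2.28 = 61.96 kΩ.
By the voltage-divider rule, V = 13.9 × 1.350/61.96 = 0.3029 mV.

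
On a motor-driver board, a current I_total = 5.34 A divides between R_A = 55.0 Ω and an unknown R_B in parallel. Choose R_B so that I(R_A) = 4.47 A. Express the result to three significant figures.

The fraction through R_A equals R_B/(R_A+R_B).
With f = 0.8371, R_B = R_A · f/(1−f) = 55.0 × 5.138 = 282.6 Ω.

R_B ≈ 283 Ω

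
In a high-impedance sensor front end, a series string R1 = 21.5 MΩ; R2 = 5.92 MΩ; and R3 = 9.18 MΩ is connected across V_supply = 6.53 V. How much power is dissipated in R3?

P ≈ 0.292 µW

Series current I = V_supply/ΣR = 6.53/36.60 = 0.1784 µA.
P(R3) = I²·R3 = (0.1784)² × 9.18 = 0.2922 µW.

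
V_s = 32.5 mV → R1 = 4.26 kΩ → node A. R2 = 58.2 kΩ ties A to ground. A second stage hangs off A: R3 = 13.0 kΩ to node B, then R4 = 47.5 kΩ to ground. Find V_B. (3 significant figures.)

The second stage (R3 + R4 = 60.50 kΩ) loads node A in parallel with R2.
R2 ‖ (R3+R4) = 29.66 kΩ.
So V_A = 32.5 × 0.8744 = 28.42 mV.
Then the unloaded second divider: V_B = V_A × R4/(R3+R4) = 28.42 × 0.7851 = 22.31 mV.

V_B ≈ 22.3 mV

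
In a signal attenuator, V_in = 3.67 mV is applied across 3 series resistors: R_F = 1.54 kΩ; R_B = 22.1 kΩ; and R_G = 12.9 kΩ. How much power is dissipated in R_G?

P ≈ 0.130 nW

The common current is I = 3.67/36.54 = 0.1004 µA.
P = I²R = 0.01009 × 12.9 = 0.1301 nW.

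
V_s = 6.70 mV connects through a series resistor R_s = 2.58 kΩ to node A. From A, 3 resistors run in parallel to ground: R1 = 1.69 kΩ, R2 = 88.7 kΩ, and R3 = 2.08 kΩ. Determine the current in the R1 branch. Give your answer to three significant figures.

I ≈ 1.04 µA

Combine the parallel branches: R_p = (1/1.69 + 1/88.7 + 1/2.08)⁻¹ = 0.9227 kΩ.
V_A = 6.70 × 0.9227/3.503 = 1.765 mV.
I(R1) = V_A / R1 = 1.765/1.69 = 1.044 µA.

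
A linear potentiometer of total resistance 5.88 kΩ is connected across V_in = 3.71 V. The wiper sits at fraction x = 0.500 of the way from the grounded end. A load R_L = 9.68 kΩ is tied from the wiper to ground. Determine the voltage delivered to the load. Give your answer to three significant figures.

V_out ≈ 1.61 V

Split the track: R_lower = x·R_p = 2.940 kΩ, R_upper = (1−x)·R_p = 2.940 kΩ.
(x·R_p) ‖ R_L = 2.255 kΩ.
V_out = 3.71 × 2.255/(2.940 + 2.255) = 1.610 V.
(Unloaded: V_out = x·V_in = 1.85 V.)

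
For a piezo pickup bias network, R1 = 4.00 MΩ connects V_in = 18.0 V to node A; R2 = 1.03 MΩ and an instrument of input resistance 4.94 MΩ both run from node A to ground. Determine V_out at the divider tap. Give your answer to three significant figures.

V_out ≈ 3.16 V

R2 ‖ R_L = (1.03 × 4.94)/(1.03 + 4.94) = 0.8523 MΩ.
Now apply the divider: V_out = 18.0 × 0.1756 = 3.162 V.
(Unloaded it would be 3.69 V; the load pulls it down.)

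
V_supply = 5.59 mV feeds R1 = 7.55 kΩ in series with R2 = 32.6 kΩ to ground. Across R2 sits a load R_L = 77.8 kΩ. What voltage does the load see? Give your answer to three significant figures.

V_out ≈ 4.21 mV

The load sits in parallel with R2, giving an effective lower resistance R2' = R2·R_L/(R2+R_L) = 22.97 kΩ.
Then V_out = V_supply · R2'/(R1 + R2') = 5.59 × 22.97/30.52 = 4.207 mV.
(Unloaded it would be 4.54 mV; the load pulls it down.)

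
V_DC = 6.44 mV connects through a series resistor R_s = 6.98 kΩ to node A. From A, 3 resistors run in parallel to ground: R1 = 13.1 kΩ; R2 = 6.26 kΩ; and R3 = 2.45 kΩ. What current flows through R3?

Combine the parallel branches: R_p = (1/13.1 + 1/6.26 + 1/2.45)⁻¹ = 1.552 kΩ.
V_A by voltage divider: V_A = 6.44 × 1.552/(6.98 + 1.552) = 1.172 mV.
I(R3) = V_A / R3 = 1.172/2.45 = 0.4782 µA.

I ≈ 0.478 µA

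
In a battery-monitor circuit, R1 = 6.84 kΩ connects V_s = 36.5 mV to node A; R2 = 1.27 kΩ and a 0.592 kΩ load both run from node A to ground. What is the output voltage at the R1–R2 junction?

First combine the lower leg with the load: R2 ‖ R_L = 0.4038 kΩ.
Voltage divider with the loaded lower leg: V_out = 36.5 × 0.4038/(6.84 + 0.4038) = 36.5 × 0.05574 = 2.035 mV.
(Unloaded it would be 5.72 mV; the load pulls it down.)

V_out ≈ 2.03 mV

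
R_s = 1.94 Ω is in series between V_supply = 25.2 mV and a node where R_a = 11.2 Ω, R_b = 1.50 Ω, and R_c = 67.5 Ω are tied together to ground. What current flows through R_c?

Combine the parallel branches: R_p = (1/11.2 + 1/1.50 + 1/67.5)⁻¹ = 1.297 Ω.
V_A by voltage divider: V_A = 25.2 × 1.297/(1.94 + 1.297) = 10.10 mV.
Branch current I = V_A/R_c = 10.10/67.5 = 0.1496 mA.

I ≈ 0.150 mA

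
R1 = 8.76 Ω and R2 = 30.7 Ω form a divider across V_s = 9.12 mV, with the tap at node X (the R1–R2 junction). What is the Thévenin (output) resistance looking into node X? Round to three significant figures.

R_th ≈ 6.82 Ω

With V_s suppressed (replaced by a short), R_th = R1 ‖ R2 = (8.760 × 30.7)/(8.760 + 30.7) = 6.815 Ω.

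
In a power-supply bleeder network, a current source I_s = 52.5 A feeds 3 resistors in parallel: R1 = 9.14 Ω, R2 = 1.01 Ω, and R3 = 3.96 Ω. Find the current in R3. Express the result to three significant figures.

I ≈ 9.81 A

ΣG = 1/9.14 + 1/1.01 + 1/3.96 = 1.352.
By the current-divider rule, I = I_s · G_k/ΣG = 52.5 × 0.1868 = 9.806 A.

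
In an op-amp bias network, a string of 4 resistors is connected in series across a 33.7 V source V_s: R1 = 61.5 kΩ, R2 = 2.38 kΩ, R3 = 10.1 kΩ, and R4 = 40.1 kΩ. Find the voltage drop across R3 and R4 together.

V ≈ 14.8 V

Series total: ΣR = 61.5 + 2.38 + 10.1 + 40.1 = 114.1 kΩ.
R_{R3..R4} = 10.1 + 40.1 = 50.20 kΩ.
Voltage divider: V = V_s · (50.20 / 114.1) = 33.7 × 0.4400 = 14.83 V.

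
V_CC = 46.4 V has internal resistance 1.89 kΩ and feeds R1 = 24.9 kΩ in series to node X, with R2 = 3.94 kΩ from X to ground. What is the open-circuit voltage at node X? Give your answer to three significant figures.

V_th ≈ 5.95 V

R1' = 1.89 + 24.9 = 26.79 kΩ (source resistance + R1).
V_th is the unloaded tap voltage: V_CC · R2/(R1'+R2) = 46.4 × 0.1282 = 5.949 V.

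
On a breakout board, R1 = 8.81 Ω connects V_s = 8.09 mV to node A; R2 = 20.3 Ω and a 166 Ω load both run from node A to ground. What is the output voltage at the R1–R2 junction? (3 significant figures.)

R2 ‖ R_L = (20.3 × 166)/(20.3 + 166) = 18.09 Ω.
Then V_out = V_s · R2'/(R1 + R2') = 8.09 × 18.09/26.90 = 5.440 mV.

V_out ≈ 5.44 mV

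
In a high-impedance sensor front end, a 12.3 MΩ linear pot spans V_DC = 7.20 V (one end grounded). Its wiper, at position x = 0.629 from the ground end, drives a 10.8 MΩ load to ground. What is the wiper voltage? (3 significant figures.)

The pot divides into 4.563 MΩ above the wiper and 7.737 MΩ below.
(x·R_p) ‖ R_L = 4.508 MΩ.
V_out = 7.20 × 4.508/(4.563 + 4.508) = 3.578 V.

V_out ≈ 3.58 V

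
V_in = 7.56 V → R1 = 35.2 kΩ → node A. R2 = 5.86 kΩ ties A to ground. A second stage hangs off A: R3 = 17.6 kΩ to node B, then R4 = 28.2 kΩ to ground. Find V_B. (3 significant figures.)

Node A sees R2 in parallel with the series input of stage 2, R3 + R4 = 45.80 kΩ.
R2 ‖ (R3+R4) = 5.195 kΩ.
First divider: V_A = V_in · 5.195/(35.2 + 5.195) = 0.9723 V.
V_B = V_A × 0.6157 = 0.5987 V.

V_B ≈ 0.599 V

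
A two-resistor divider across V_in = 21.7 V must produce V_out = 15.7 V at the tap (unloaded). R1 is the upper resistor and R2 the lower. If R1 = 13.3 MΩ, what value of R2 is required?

The divider ratio is R2/(R1+R2) = 15.7/21.7 = 0.7235.
R2 = R1 · 0.7235/(1 − 0.7235) = 34.80 MΩ.

R2 ≈ 34.8 MΩ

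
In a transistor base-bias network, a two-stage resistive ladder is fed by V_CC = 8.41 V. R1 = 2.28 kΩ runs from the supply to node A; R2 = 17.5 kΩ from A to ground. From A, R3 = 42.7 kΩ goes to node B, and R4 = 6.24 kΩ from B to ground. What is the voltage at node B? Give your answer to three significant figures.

The second stage (R3 + R4 = 48.94 kΩ) loads node A in parallel with R2.
R2 ‖ (R3+R4) = 12.89 kΩ.
So V_A = 8.41 × 0.8497 = 7.146 V.
V_B = V_A × 0.1275 = 0.9111 V.

V_B ≈ 0.911 V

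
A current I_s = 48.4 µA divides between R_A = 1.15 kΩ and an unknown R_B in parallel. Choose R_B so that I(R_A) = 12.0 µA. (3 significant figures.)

In a two-way split, I_A/I_s = R_B/(R_A + R_B).
12.0/48.4 = R_B/(R_A + R_B) → R_B = R_A · (0.2479)/(1 − 0.2479) = 1.15 × 0.3297 = 0.3791 kΩ.

R_B ≈ 0.379 kΩ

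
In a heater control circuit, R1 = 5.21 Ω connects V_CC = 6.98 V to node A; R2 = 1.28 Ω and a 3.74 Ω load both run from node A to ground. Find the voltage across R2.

The load sits in parallel with R2, giving an effective lower resistance R2' = R2·R_L/(R2+R_L) = 0.9536 Ω.
Then V_out = V_CC · R2'/(R1 + R2') = 6.98 × 0.9536/6.164 = 1.080 V.
(Unloaded it would be 1.38 V; the load pulls it down.)

V_out ≈ 1.08 V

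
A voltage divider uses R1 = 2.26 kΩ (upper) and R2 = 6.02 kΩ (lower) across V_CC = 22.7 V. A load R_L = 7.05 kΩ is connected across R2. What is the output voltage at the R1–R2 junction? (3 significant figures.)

V_out ≈ 13.4 V

First combine the lower leg with the load: R2 ‖ R_L = 3.247 kΩ.
Then V_out = V_CC · R2'/(R1 + R2') = 22.7 × 3.247/5.507 = 13.38 V.
(Unloaded it would be 16.5 V; the load pulls it down.)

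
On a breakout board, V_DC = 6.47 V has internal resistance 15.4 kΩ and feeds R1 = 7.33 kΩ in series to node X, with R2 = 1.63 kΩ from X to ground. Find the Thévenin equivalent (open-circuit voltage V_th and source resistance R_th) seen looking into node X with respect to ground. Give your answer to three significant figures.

R1' = 15.4 + 7.33 = 22.73 kΩ (source resistance + R1).
With X open, the divider is unloaded: V_th = 6.47 × 1.63/24.36 = 0.4329 V.
Looking into X with the source shorted: R_th = R1'·R2/(R1'+R2) = 22.73 × 1.63/24.36 = 1.521 kΩ.

V_th ≈ 0.433 V, R_th ≈ 1.52 kΩ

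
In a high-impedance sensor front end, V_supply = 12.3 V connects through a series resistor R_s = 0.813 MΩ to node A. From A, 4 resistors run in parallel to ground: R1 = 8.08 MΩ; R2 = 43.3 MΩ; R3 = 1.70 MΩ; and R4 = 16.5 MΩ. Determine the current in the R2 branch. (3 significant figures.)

I ≈ 0.172 µA

Parallel bank: R_p = 1/(1/8.08 + 1/43.3 + 1/1.70 + 1/16.5) = 1.257 MΩ.
Node voltage V_A = V_supply · R_p/(R_s + R_p) = 12.3 × 0.6072 = 7.469 V.
Branch current I = V_A/R2 = 7.469/43.3 = 0.1725 µA.
(Equivalently: I_total = 5.943 µA, then current-divider fraction G_k/ΣG = 0.02902.)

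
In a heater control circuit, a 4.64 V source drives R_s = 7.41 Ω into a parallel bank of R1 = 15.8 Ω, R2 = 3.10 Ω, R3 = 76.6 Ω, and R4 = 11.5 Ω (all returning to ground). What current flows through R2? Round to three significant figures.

Parallel bank: R_p = 1/(1/15.8 + 1/3.10 + 1/76.6 + 1/11.5) = 2.058 Ω.
V_A = 4.64 × 2.058/9.468 = 1.009 V.
I(R2) = V_A / R2 = 1.009/3.10 = 0.3254 A.

I ≈ 0.325 A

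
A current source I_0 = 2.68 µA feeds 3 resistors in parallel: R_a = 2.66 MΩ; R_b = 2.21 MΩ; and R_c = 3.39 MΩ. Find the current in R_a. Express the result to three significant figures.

ΣG = 1/2.66 + 1/2.21 + 1/3.39 = 1.123.
R_a takes the fraction G_k/ΣG = 0.3759/1.123 = 0.3346, so I = 2.68 × 0.3346 = 0.8968 µA.

I ≈ 0.897 µA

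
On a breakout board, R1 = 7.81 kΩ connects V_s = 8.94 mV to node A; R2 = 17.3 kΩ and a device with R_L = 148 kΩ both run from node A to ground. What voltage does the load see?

R2 ‖ R_L = (17.3 × 148)/(17.3 + 148) = 15.49 kΩ.
Voltage divider with the loaded lower leg: V_out = 8.94 × 15.49/(7.81 + 15.49) = 8.94 × 0.6648 = 5.943 mV.
(Unloaded it would be 6.16 mV; the load pulls it down.)

V_out ≈ 5.94 mV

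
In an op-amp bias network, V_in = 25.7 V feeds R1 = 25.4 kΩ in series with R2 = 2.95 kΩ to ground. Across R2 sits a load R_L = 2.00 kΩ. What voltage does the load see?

First combine the lower leg with the load: R2 ‖ R_L = 1.192 kΩ.
Voltage divider with the loaded lower leg: V_out = 25.7 × 1.192/(25.4 + 1.192) = 25.7 × 0.04482 = 1.152 V.
(Unloaded it would be 2.67 V; the load pulls it down.)

V_out ≈ 1.15 V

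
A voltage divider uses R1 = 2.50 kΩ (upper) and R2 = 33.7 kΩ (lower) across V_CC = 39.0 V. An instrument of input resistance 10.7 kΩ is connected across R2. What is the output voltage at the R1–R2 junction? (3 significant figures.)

V_out ≈ 29.8 V

First combine the lower leg with the load: R2 ‖ R_L = 8.121 kΩ.
Now apply the divider: V_out = 39.0 × 0.7646 = 29.82 V.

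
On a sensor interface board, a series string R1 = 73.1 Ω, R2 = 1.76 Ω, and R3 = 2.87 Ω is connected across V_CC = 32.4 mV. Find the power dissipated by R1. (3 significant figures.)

ΣR = 77.73 Ω → I = 32.4/77.73 = 0.4168 mA.
P = I²R = 0.1737 × 73.1 = 12.70 µW.

P ≈ 12.7 µW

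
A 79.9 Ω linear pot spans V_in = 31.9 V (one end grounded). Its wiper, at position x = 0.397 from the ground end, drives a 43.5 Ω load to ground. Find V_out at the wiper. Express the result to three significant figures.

Lower segment x·R_p = 31.72 Ω; upper segment (1−x)·R_p = 48.18 Ω.
R_L loads the lower segment: effective lower R = 18.34 Ω.
Loaded-divider output: V_out = 31.9 × 0.2758 = 8.796 V.
(Unloaded: V_out = x·V_in = 12.7 V.)

V_out ≈ 8.80 V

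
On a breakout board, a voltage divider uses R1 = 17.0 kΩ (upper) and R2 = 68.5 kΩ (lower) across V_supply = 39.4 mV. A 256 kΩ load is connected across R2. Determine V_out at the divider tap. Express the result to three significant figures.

R2 ‖ R_L = (68.5 × 256)/(68.5 + 256) = 54.04 kΩ.
Voltage divider with the loaded lower leg: V_out = 39.4 × 54.04/(17.0 + 54.04) = 39.4 × 0.7607 = 29.97 mV.

V_out ≈ 30.0 mV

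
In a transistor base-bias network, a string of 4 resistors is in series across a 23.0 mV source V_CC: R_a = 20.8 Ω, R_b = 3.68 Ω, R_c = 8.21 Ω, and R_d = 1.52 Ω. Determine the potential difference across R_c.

ΣR = 20.8 + 3.68 + 8.21 + 1.52 = 34.21 Ω.
Voltage divider: V = V_CC · (8.210 / 34.21) = 23.0 × 0.2400 = 5.520 mV.

V ≈ 5.52 mV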